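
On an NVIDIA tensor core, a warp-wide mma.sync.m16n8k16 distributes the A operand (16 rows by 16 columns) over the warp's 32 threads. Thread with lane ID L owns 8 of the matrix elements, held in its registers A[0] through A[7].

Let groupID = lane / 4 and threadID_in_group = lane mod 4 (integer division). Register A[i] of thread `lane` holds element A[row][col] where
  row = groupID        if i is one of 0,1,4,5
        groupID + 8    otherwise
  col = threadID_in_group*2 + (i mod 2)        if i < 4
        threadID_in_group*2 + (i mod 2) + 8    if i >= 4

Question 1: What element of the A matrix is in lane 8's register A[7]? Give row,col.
lane 8: g=2 (8/4), t=0 (8%4)
i=7: r=2+8=10, c=0*2+1+8=9

10,9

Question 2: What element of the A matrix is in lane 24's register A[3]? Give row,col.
14,1

24: gid=6,tid=0
[3] (6+8,0*2+1+0) = (14,1)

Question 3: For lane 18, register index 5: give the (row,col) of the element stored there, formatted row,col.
lane 18→18/4=4, 18 mod 4=2
i=5  r:4+0→4  c:2·2+1+8→13

4,13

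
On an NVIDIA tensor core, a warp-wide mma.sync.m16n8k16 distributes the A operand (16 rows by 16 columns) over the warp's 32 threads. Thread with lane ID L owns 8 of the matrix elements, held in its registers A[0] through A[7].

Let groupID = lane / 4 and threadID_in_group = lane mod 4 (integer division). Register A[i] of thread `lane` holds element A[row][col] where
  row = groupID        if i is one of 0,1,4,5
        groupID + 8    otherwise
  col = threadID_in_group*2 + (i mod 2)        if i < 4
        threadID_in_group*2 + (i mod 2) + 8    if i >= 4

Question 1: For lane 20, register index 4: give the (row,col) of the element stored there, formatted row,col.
5,8

L=20->g=20>>2=5, t=20&3=0
[4]->row 5+0=5  col 0·2+0+8=8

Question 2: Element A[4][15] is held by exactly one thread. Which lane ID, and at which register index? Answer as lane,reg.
19,5

r: 4->gid=4,r8=0  c: 15->c8=1,tid=3,i&1=1
L=4*4+3=19  i=1*4+0*2+1=5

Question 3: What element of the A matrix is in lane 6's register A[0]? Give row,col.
6: gid=1,tid=2
[0] (1+0,2*2+0+0) = (1,4)

1,4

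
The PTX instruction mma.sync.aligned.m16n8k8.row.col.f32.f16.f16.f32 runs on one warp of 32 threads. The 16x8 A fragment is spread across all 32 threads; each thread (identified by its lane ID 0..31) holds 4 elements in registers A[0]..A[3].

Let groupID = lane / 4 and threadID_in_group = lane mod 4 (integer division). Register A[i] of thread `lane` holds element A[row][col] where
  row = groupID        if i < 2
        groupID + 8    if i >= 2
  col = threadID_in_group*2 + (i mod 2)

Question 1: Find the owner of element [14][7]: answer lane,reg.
r=14->g=6,rb=1  c=7->t=3,b0=1
L=6*4+3=27  i=1*2+1=3

27,3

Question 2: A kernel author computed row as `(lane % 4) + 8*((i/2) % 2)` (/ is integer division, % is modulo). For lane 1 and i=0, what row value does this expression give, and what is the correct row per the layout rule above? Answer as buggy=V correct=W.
`(lane % 4) + 8*((i/2) % 2)`[1,0]->1
1: gid=0,tid=1
[0] (0+0,1*2+0) = (0,2)
row: 1 vs 0

buggy=1 correct=0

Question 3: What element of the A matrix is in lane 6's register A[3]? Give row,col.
lane 6→6/4=1, 6 mod 4=2
i=3  r:1+8→9  c:2·2+1→5

9,5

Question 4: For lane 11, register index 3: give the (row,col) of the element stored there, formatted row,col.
lane 11: grp=2 (11/4), tig=3 (11%4)
i=3: r=2+8=10, c=3*2+1=7

10,7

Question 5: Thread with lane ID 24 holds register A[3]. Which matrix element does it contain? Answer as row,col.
14,1

lane 24: gid=6 (24/4), tid=0 (24%4)
i=3: r=6+8=14, c=0*2+1=1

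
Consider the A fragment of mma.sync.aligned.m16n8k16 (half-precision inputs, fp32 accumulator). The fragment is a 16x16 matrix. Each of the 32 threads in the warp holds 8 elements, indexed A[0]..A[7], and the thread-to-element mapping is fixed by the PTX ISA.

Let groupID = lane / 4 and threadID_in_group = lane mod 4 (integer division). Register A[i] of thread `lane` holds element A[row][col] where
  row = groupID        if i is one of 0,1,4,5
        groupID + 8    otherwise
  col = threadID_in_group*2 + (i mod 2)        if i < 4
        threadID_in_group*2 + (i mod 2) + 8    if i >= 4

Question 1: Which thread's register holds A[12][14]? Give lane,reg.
19,6

r:12=>grp=4,rB=1  c:14=>cB=1,tig=3,lo=0
L=4*4+3=19  i=1*4+1*2+0=6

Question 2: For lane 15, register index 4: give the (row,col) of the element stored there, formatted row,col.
L=15→G=15>>2=3, T=15&3=3
[4]→row 3+0=3  col 3·2+0+8=14

3,14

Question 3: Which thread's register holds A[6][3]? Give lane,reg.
r=6->g=6,rb=0  c=3->cb=0,t=1,b0=1
L=6*4+1=25  i=0*4+0*2+1=1

25,1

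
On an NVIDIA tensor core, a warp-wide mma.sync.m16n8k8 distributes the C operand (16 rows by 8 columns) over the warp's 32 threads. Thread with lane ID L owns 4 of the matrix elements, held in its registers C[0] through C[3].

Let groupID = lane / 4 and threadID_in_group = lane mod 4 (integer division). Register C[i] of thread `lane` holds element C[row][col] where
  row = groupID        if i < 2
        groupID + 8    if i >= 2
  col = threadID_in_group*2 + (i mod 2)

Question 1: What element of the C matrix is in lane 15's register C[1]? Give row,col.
L=15→G=15>>2=3, T=15&3=3
[1]→row 3+0=3  col 3·2+1=7

3,7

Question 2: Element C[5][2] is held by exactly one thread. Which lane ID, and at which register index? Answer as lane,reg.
21,0

r: 5->gid=5,r8=0  c: 2->tid=1,i&1=0
L=5*4+1=21  i=0*2+0=0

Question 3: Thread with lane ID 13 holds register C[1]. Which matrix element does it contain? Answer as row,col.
3,3

lane 13⇒13/4=3, 13 mod 4=1
i=1  r:3+0⇒3  c:2·1+1⇒3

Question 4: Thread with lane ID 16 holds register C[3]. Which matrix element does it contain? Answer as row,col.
12,1

lane 16: grp=4 (16/4), tig=0 (16%4)
i=3: r=4+8=12, c=0*2+1=1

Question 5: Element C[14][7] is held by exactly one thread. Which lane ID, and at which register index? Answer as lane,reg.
r: 14->gid=6,r8=1  c: 7->tid=3,i&1=1
L=6*4+3=27  i=1*2+1=3

27,3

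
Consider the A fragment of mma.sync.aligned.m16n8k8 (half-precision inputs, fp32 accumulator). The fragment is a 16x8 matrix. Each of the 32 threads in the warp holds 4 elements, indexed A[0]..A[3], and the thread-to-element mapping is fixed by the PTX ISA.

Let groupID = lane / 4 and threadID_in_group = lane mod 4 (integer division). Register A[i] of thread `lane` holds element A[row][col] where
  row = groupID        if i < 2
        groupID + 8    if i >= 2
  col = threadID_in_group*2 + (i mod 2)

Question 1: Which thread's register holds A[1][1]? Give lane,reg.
4,1

r=1→G=1,rhi=0  c=1→T=0,p=1
L=1*4+0=4  i=0*2+1=1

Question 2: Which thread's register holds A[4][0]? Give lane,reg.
16,0

r=4->g=4,rb=0  c=0->t=0,b0=0
L=4*4+0=16  i=0*2+0=0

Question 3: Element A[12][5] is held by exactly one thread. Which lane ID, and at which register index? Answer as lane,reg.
18,3

r=12→G=4,rhi=1  c=5→T=2,p=1
L=4*4+2=18  i=1*2+1=3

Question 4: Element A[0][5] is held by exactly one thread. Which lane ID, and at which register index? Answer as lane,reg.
2,1

r: 0->gid=0,r8=0  c: 5->tid=2,i&1=1
L=0*4+2=2  i=0*2+1=1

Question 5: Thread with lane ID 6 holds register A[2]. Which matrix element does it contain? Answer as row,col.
L=6=>grp=6>>2=1, tig=6&3=2
[2]=>row 1+8=9  col 2·2+0=4

9,4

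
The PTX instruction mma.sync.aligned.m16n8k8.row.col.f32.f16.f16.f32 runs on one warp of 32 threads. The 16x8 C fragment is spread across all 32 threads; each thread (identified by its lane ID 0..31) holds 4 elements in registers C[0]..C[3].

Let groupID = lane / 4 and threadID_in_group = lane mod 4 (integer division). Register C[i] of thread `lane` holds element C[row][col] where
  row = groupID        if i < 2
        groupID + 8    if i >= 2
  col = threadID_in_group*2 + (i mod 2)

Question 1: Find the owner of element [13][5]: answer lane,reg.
22,3

r=13→G=5,rhi=1  c=5→T=2,p=1
L=5*4+2=22  i=1*2+1=3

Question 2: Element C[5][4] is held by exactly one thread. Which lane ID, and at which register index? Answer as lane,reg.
22,0

r:5=>grp=5,rB=0  c:4=>tig=2,lo=0
L=5*4+2=22  i=0*2+0=0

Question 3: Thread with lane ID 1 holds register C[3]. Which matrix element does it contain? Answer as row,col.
L=1=>grp=1>>2=0, tig=1&3=1
[3]=>row 0+8=8  col 1·2+1=3

8,3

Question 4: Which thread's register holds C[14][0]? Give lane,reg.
r=14⇒gr=6,Rb=1  c=0⇒th=0,odd=0
L=6*4+0=24  i=1*2+0=2

24,2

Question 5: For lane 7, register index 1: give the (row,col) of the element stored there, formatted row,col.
lane 7: grp=1 (7/4), tig=3 (7%4)
i=1: r=1+0=1, c=3*2+1=7

1,7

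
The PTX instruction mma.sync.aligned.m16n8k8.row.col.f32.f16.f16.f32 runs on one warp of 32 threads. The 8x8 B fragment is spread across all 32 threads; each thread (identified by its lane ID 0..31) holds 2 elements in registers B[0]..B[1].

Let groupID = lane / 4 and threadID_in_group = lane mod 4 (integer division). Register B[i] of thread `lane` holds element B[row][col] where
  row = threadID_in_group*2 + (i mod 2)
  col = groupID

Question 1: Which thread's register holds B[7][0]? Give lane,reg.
3,1

c=0->g=0  r=7->t=3,b0=1
L=0*4+3=3  i=1=1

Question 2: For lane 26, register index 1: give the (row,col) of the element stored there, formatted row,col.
lane 26->26/4=6, 26 mod 4=2
i=1  r:2·2+1->5  c:6

5,6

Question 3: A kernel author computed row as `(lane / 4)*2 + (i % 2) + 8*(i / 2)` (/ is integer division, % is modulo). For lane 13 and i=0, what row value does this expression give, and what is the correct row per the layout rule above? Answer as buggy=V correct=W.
`(lane / 4)*2 + (i % 2) + 8*(i / 2)`[13,0]→6
13: G=3,T=1
[0] (1*2+0,3) = (2,3)
row: 6 vs 2

buggy=6 correct=2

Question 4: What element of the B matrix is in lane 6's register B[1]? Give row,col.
lane 6: gid=1 (6/4), tid=2 (6%4)
i=1: r=2*2+1=5, c=gid=1

5,1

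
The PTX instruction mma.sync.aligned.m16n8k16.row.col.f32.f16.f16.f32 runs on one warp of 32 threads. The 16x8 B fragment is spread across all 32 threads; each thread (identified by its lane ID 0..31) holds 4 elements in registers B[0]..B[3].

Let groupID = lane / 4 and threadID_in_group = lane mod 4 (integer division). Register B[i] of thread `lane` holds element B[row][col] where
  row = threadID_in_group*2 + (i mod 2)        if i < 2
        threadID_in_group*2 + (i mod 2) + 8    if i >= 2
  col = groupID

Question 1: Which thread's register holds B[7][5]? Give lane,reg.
c=5⇒gr=5  r=7⇒Rb=0,th=3,odd=1
L=5*4+3=23  i=0*2+1=1

23,1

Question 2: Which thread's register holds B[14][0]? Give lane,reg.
3,2

c: 0->gid=0  r: 14->r8=1,tid=3,i&1=0
L=0*4+3=3  i=1*2+0=2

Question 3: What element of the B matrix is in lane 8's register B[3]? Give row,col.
lane 8: g=2 (8/4), t=0 (8%4)
i=3: r=0*2+1+8=9, c=g=2

9,2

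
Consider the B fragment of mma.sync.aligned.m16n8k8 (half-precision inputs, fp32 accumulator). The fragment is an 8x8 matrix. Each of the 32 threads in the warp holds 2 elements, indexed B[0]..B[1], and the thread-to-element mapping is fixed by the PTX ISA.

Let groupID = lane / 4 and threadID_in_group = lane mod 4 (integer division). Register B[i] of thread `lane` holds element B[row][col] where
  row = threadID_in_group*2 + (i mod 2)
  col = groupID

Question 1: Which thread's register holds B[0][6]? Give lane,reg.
24,0

c: 6->gid=6  r: 0->tid=0,i&1=0
L=6*4+0=24  i=0=0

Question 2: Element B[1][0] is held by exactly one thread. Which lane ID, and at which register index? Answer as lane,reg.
c=0⇒gr=0  r=1⇒th=0,odd=1
L=0*4+0=0  i=1=1

0,1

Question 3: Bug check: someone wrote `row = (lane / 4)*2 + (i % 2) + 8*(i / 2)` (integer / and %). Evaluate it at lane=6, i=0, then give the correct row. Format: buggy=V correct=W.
`(lane / 4)*2 + (i % 2) + 8*(i / 2)`[6,0]->2
lane 6->6/4=1, 6 mod 4=2
i=0  r:2·2+0->4  c:1
row: 2 vs 4

buggy=2 correct=4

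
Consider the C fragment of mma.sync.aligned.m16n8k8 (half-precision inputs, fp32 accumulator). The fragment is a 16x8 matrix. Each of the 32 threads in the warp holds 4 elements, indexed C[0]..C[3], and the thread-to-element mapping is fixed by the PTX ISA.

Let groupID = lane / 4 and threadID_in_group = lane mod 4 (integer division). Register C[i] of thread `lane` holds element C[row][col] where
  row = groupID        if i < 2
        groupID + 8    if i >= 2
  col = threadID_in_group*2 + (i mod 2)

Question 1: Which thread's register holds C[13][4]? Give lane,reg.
r=13→G=5,rhi=1  c=4→T=2,p=0
L=5*4+2=22  i=1*2+0=2

22,2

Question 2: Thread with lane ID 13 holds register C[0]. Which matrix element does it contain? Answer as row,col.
13: gr=3,th=1
[0] (3+0,1*2+0) = (3,2)

3,2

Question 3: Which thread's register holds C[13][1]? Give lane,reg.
r=13->g=5,rb=1  c=1->t=0,b0=1
L=5*4+0=20  i=1*2+1=3

20,3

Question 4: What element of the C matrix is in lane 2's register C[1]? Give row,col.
0,5

lane 2: gid=0 (2/4), tid=2 (2%4)
i=1: r=0+0=0, c=2*2+1=5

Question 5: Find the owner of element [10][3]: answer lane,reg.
r:10=>grp=2,rB=1  c:3=>tig=1,lo=1
L=2*4+1=9  i=1*2+1=3

9,3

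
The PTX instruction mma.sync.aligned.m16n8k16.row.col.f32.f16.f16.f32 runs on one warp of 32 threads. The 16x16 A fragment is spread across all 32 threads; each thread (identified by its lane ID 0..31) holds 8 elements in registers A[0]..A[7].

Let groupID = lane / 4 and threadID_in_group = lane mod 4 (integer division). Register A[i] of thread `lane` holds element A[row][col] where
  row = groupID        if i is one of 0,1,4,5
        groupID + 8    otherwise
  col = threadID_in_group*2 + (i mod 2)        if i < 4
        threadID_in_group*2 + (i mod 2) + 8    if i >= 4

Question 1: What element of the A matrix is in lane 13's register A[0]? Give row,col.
L=13→G=13>>2=3, T=13&3=1
[0]→row 3+0=3  col 1·2+0+0=2

3,2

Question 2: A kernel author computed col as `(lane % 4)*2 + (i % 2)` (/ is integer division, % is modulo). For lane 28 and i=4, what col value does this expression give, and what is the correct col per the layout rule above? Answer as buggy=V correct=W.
buggy=0 correct=8

`(lane % 4)*2 + (i % 2)`[28,4]->0
L=28->g=28>>2=7, t=28&3=0
[4]->row 7+0=7  col 0·2+0+8=8
col: 0 vs 8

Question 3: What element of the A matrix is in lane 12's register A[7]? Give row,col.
L=12⇒gr=12>>2=3, th=12&3=0
[7]⇒row 3+8=11  col 0·2+1+8=9

11,9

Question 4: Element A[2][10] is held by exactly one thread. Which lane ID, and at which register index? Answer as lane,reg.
9,4

r=2→G=2,rhi=0  c=10→chi=1,T=1,p=0
L=2*4+1=9  i=1*4+0*2+0=4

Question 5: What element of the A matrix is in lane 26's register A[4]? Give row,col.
6,12

26: gid=6,tid=2
[4] (6+0,2*2+0+8) = (6,12)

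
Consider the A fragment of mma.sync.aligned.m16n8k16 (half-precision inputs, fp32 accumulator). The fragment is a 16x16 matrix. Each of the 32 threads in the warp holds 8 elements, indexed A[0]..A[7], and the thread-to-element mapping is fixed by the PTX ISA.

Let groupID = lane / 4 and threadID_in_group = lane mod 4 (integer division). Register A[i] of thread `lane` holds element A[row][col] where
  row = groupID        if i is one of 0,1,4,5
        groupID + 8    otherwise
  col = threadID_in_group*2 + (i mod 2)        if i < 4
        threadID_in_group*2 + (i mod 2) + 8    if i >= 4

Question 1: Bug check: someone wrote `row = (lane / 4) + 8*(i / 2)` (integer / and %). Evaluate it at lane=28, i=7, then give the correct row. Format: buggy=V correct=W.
`(lane / 4) + 8*(i / 2)`[28,7]->31
28: gid=7,tid=0
[7] (7+8,0*2+1+8) = (15,9)
row: 31 vs 15

buggy=31 correct=15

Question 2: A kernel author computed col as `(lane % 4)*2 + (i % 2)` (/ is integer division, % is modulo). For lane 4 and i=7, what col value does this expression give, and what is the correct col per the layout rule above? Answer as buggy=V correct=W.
`(lane % 4)*2 + (i % 2)`[4,7]->1
4: g=1,t=0
[7] (1+8,0*2+1+8) = (9,9)
col: 1 vs 9

buggy=1 correct=9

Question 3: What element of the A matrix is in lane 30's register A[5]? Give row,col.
7,13

L=30=>grp=30>>2=7, tig=30&3=2
[5]=>row 7+0=7  col 2·2+1+8=13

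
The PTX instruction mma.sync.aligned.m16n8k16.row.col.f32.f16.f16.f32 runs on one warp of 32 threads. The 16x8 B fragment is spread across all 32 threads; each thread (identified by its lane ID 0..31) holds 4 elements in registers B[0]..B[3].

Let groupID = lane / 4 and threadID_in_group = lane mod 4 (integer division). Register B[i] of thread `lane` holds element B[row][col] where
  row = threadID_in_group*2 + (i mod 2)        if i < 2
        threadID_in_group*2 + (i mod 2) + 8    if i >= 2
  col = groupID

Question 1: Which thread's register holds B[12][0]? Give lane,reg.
c=0→G=0  r=12→rhi=1,T=2,p=0
L=0*4+2=2  i=1*2+0=2

2,2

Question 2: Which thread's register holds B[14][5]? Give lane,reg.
c:5=>grp=5  r:14=>rB=1,tig=3,lo=0
L=5*4+3=23  i=1*2+0=2

23,2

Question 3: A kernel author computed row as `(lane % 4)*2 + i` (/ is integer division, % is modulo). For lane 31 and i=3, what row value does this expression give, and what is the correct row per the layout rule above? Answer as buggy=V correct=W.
`(lane % 4)*2 + i`[31,3]->9
L=31->g=31>>2=7, t=31&3=3
[3]->row 3·2+1+8=15  col g=7
row: 9 vs 15

buggy=9 correct=15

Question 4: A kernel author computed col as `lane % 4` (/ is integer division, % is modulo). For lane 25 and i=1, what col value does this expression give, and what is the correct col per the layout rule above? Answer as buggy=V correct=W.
buggy=1 correct=6

`lane % 4`[25,1]->1
lane 25->25/4=6, 25 mod 4=1
i=1  r:2·1+1+0->3  c:6
col: 1 vs 6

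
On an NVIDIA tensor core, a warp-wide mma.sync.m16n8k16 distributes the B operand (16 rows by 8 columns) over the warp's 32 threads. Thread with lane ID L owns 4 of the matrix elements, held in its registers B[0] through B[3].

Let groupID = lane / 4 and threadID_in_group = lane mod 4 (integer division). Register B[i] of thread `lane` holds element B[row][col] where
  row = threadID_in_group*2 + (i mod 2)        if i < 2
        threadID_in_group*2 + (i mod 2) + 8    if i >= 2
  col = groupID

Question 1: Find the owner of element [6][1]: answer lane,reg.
c=1→G=1  r=6→rhi=0,T=3,p=0
L=1*4+3=7  i=0*2+0=0

7,0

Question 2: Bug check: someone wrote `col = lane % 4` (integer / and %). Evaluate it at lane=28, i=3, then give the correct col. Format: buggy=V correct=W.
buggy=0 correct=7

`lane % 4`[28,3]→0
lane 28→28/4=7, 28 mod 4=0
i=3  r:2·0+1+8→9  c:7
col: 0 vs 7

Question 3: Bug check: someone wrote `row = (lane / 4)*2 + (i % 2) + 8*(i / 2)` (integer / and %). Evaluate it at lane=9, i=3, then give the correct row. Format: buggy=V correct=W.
buggy=13 correct=11

`(lane / 4)*2 + (i % 2) + 8*(i / 2)`[9,3]=>13
lane 9: grp=2 (9/4), tig=1 (9%4)
i=3: r=1*2+1+8=11, c=grp=2
row: 13 vs 11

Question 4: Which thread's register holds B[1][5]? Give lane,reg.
c=5→G=5  r=1→rhi=0,T=0,p=1
L=5*4+0=20  i=0*2+1=1

20,1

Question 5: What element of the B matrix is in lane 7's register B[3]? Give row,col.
15,1

lane 7->7/4=1, 7 mod 4=3
i=3  r:2·3+1+8->15  c:1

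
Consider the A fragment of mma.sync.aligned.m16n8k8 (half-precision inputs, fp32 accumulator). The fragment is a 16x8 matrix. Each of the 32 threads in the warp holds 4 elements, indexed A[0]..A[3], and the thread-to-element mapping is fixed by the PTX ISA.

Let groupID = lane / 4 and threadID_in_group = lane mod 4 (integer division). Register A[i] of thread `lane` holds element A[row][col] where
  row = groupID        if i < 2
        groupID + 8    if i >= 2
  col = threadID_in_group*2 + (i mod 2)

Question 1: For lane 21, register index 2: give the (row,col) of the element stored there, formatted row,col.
13,2

lane 21: G=5 (21/4), T=1 (21%4)
i=2: r=5+8=13, c=1*2+0=2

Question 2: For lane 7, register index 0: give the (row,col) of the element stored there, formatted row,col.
lane 7: grp=1 (7/4), tig=3 (7%4)
i=0: r=1+0=1, c=3*2+0=6

1,6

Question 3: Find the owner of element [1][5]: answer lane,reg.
r: 1->gid=1,r8=0  c: 5->tid=2,i&1=1
L=1*4+2=6  i=0*2+1=1

6,1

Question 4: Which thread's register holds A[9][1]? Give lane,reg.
4,3

r: 9->gid=1,r8=1  c: 1->tid=0,i&1=1
L=1*4+0=4  i=1*2+1=3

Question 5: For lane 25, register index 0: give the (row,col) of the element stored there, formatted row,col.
L=25=>grp=25>>2=6, tig=25&3=1
[0]=>row 6+0=6  col 1·2+0=2

6,2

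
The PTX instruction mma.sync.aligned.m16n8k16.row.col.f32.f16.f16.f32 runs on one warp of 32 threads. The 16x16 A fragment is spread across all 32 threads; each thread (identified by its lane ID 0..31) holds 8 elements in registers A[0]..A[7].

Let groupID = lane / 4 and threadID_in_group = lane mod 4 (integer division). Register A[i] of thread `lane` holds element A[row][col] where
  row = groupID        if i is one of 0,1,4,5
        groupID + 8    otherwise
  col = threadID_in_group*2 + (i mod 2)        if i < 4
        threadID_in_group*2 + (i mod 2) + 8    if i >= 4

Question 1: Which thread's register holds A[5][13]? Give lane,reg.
22,5

r: 5->gid=5,r8=0  c: 13->c8=1,tid=2,i&1=1
L=5*4+2=22  i=1*4+0*2+1=5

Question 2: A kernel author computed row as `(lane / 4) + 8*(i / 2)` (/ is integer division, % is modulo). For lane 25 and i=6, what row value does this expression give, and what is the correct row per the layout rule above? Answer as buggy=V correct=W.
buggy=30 correct=14

`(lane / 4) + 8*(i / 2)`[25,6]⇒30
25: gr=6,th=1
[6] (6+8,1*2+0+8) = (14,10)
row: 30 vs 14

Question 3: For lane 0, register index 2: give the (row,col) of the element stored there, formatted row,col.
8,0

L=0->g=0>>2=0, t=0&3=0
[2]->row 0+8=8  col 0·2+0+0=0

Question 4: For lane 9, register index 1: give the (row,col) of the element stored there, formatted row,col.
2,3

lane 9: gid=2 (9/4), tid=1 (9%4)
i=1: r=2+0=2, c=1*2+1+0=3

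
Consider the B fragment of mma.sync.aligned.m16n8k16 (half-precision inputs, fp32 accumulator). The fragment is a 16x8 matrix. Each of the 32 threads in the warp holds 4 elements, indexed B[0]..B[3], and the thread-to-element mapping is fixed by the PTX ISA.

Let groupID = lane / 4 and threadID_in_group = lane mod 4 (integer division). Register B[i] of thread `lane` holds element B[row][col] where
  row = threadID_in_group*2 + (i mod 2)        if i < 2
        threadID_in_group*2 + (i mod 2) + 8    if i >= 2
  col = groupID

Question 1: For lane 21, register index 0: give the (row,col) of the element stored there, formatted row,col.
lane 21→21/4=5, 21 mod 4=1
i=0  r:2·1+0+0→2  c:5

2,5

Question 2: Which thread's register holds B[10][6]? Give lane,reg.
c:6=>grp=6  r:10=>rB=1,tig=1,lo=0
L=6*4+1=25  i=1*2+0=2

25,2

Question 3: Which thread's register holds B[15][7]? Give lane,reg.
31,3

c=7->g=7  r=15->rb=1,t=3,b0=1
L=7*4+3=31  i=1*2+1=3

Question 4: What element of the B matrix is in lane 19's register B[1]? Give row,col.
lane 19=>19/4=4, 19 mod 4=3
i=1  r:2·3+1+0=>7  c:4

7,4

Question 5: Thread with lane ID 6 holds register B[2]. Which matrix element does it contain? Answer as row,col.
12,1

6: G=1,T=2
[2] (2*2+0+8,1) = (12,1)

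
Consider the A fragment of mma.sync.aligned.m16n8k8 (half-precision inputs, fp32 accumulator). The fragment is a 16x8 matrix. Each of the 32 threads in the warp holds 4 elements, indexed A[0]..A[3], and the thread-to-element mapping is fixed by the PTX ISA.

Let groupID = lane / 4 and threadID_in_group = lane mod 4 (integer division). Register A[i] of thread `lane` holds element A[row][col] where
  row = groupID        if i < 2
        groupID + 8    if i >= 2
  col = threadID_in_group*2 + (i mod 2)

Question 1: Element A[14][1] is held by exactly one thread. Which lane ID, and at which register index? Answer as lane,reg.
24,3

r=14⇒gr=6,Rb=1  c=1⇒th=0,odd=1
L=6*4+0=24  i=1*2+1=3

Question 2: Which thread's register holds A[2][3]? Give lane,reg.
r:2=>grp=2,rB=0  c:3=>tig=1,lo=1
L=2*4+1=9  i=0*2+1=1

9,1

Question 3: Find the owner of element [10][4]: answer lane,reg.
r=10->g=2,rb=1  c=4->t=2,b0=0
L=2*4+2=10  i=1*2+0=2

10,2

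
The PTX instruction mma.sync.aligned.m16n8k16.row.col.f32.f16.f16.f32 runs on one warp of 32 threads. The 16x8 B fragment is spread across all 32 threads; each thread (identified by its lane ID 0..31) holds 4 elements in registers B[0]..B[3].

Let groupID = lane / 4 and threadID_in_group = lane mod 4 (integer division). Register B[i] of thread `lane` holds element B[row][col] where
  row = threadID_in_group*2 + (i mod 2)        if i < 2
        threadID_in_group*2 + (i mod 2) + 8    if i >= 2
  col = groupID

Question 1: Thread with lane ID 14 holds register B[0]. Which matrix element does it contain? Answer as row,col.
4,3

lane 14=>14/4=3, 14 mod 4=2
i=0  r:2·2+0+0=>4  c:3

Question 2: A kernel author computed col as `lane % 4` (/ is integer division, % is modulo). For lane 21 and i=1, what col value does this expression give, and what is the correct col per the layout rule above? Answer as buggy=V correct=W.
buggy=1 correct=5

`lane % 4`[21,1]→1
21: G=5,T=1
[1] (1*2+1+0,5) = (3,5)
col: 1 vs 5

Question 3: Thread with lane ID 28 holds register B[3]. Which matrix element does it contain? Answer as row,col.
lane 28->28/4=7, 28 mod 4=0
i=3  r:2·0+1+8->9  c:7

9,7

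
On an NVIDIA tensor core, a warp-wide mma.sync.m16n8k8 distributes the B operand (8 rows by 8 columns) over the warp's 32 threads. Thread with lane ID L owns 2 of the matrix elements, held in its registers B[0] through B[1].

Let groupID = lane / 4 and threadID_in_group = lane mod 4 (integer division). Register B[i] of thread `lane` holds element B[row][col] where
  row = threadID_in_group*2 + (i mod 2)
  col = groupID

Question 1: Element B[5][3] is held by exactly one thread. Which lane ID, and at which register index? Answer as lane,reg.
14,1

c=3->g=3  r=5->t=2,b0=1
L=3*4+2=14  i=1=1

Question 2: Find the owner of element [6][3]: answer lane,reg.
c: 3->gid=3  r: 6->tid=3,i&1=0
L=3*4+3=15  i=0=0

15,0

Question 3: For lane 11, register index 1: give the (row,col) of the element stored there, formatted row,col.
lane 11=>11/4=2, 11 mod 4=3
i=1  r:2·3+1=>7  c:2

7,2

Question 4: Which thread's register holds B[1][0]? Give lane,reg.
c:0=>grp=0  r:1=>tig=0,lo=1
L=0*4+0=0  i=1=1

0,1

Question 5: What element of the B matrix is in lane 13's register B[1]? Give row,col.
L=13->gid=13>>2=3, tid=13&3=1
[1]->row 1·2+1=3  col gid=3

3,3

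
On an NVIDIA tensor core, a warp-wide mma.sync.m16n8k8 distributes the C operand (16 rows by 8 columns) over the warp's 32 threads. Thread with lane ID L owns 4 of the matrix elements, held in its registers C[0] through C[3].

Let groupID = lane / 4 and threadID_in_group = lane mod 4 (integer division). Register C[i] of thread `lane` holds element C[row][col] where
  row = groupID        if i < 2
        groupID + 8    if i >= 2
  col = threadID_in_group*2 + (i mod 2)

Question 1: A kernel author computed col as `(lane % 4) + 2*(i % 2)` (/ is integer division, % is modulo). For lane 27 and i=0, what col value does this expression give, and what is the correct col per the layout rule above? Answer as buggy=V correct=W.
`(lane % 4) + 2*(i % 2)`[27,0]->3
27: g=6,t=3
[0] (6+0,3*2+0) = (6,6)
col: 3 vs 6

buggy=3 correct=6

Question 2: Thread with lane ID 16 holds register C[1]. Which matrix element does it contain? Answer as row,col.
4,1

16: G=4,T=0
[1] (4+0,0*2+1) = (4,1)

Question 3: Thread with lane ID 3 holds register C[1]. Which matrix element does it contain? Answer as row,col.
0,7

lane 3: G=0 (3/4), T=3 (3%4)
i=1: r=0+0=0, c=3*2+1=7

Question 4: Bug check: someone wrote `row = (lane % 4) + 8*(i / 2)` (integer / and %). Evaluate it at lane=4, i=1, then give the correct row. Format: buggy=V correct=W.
`(lane % 4) + 8*(i / 2)`[4,1]=>0
lane 4: grp=1 (4/4), tig=0 (4%4)
i=1: r=1+0=1, c=0*2+1=1
row: 0 vs 1

buggy=0 correct=1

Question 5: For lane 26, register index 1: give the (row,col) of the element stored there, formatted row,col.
6,5

lane 26: grp=6 (26/4), tig=2 (26%4)
i=1: r=6+0=6, c=2*2+1=5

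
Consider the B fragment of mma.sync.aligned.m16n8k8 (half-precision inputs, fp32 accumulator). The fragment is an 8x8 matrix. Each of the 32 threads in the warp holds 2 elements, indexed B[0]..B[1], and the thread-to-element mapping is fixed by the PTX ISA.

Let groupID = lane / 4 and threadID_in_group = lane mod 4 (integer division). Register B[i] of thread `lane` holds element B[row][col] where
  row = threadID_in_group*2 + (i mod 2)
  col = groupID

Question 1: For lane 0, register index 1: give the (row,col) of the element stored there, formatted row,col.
L=0->gid=0>>2=0, tid=0&3=0
[1]->row 0·2+1=1  col gid=0

1,0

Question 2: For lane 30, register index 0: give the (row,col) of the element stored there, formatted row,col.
4,7

L=30→G=30>>2=7, T=30&3=2
[0]→row 2·2+0=4  col G=7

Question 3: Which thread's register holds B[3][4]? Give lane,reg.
c: 4->gid=4  r: 3->tid=1,i&1=1
L=4*4+1=17  i=1=1

17,1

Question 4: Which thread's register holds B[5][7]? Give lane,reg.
30,1

c=7→G=7  r=5→T=2,p=1
L=7*4+2=30  i=1=1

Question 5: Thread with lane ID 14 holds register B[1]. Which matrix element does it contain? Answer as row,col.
lane 14: grp=3 (14/4), tig=2 (14%4)
i=1: r=2*2+1=5, c=grp=3

5,3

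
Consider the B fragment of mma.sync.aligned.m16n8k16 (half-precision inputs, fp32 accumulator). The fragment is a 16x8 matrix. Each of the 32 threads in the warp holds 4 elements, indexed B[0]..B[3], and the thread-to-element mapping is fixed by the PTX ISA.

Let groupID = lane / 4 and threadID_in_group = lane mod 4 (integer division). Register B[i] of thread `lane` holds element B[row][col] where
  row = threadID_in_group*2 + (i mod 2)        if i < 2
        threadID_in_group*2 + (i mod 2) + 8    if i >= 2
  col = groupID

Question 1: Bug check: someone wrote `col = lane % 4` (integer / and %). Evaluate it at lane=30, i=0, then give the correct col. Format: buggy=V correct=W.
buggy=2 correct=7

`lane % 4`[30,0]=>2
lane 30: grp=7 (30/4), tig=2 (30%4)
i=0: r=2*2+0+0=4, c=grp=7
col: 2 vs 7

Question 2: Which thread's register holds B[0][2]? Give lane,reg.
c: 2->gid=2  r: 0->r8=0,tid=0,i&1=0
L=2*4+0=8  i=0*2+0=0

8,0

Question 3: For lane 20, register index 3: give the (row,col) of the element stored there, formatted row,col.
20: g=5,t=0
[3] (0*2+1+8,5) = (9,5)

9,5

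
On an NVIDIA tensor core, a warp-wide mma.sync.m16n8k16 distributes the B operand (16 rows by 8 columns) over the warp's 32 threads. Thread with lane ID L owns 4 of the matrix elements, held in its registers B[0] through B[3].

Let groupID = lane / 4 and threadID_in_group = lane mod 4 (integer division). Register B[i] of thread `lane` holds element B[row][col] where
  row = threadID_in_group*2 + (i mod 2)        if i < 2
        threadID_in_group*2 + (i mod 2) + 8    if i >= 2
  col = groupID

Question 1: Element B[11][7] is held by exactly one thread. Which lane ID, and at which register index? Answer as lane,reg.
c=7⇒gr=7  r=11⇒Rb=1,th=1,odd=1
L=7*4+1=29  i=1*2+1=3

29,3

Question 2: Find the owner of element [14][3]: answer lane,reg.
c=3->g=3  r=14->rb=1,t=3,b0=0
L=3*4+3=15  i=1*2+0=2

15,2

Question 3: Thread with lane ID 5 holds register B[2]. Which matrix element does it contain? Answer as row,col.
lane 5=>5/4=1, 5 mod 4=1
i=2  r:2·1+0+8=>10  c:1

10,1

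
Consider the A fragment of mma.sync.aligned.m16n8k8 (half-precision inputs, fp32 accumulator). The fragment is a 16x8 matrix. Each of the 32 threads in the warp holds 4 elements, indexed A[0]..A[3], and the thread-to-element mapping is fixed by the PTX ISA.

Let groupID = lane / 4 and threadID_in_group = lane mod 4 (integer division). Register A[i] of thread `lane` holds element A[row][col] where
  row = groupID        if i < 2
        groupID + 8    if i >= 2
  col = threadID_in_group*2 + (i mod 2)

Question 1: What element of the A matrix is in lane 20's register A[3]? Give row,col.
13,1

20: grp=5,tig=0
[3] (5+8,0*2+1) = (13,1)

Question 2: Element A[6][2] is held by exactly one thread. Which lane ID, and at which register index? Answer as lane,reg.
25,0

r=6->g=6,rb=0  c=2->t=1,b0=0
L=6*4+1=25  i=0*2+0=0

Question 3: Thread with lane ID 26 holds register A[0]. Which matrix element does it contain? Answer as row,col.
26: grp=6,tig=2
[0] (6+0,2*2+0) = (6,4)

6,4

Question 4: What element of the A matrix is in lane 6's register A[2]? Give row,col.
L=6->g=6>>2=1, t=6&3=2
[2]->row 1+8=9  col 2·2+0=4

9,4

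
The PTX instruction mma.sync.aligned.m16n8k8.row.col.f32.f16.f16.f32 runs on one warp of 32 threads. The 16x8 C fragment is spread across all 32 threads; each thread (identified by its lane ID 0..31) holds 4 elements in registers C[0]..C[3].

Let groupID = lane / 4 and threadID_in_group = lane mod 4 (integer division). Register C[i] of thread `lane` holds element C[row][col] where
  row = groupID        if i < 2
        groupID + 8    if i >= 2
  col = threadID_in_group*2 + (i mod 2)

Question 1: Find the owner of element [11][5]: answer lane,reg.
14,3

r: 11->gid=3,r8=1  c: 5->tid=2,i&1=1
L=3*4+2=14  i=1*2+1=3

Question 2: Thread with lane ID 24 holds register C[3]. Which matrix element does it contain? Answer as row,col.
lane 24: grp=6 (24/4), tig=0 (24%4)
i=3: r=6+8=14, c=0*2+1=1

14,1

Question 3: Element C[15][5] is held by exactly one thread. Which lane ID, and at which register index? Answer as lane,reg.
30,3

r=15->g=7,rb=1  c=5->t=2,b0=1
L=7*4+2=30  i=1*2+1=3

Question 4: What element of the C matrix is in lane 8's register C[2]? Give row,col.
10,0

lane 8: g=2 (8/4), t=0 (8%4)
i=2: r=2+8=10, c=0*2+0=0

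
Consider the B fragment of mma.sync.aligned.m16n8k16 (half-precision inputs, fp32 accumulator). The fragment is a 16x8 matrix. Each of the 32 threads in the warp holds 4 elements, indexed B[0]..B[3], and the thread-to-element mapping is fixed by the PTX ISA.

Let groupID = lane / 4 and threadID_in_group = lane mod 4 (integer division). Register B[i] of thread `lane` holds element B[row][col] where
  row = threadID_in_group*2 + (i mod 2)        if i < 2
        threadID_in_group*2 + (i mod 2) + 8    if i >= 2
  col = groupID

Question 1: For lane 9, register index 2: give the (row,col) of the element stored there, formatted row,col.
L=9->gid=9>>2=2, tid=9&3=1
[2]->row 1·2+0+8=10  col gid=2

10,2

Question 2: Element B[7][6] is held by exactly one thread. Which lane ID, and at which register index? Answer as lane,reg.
c=6→G=6  r=7→rhi=0,T=3,p=1
L=6*4+3=27  i=0*2+1=1

27,1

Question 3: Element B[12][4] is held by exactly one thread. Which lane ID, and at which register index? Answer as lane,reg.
18,2

c=4⇒gr=4  r=12⇒Rb=1,th=2,odd=0
L=4*4+2=18  i=1*2+0=2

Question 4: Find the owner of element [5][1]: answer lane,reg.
c=1→G=1  r=5→rhi=0,T=2,p=1
L=1*4+2=6  i=0*2+1=1

6,1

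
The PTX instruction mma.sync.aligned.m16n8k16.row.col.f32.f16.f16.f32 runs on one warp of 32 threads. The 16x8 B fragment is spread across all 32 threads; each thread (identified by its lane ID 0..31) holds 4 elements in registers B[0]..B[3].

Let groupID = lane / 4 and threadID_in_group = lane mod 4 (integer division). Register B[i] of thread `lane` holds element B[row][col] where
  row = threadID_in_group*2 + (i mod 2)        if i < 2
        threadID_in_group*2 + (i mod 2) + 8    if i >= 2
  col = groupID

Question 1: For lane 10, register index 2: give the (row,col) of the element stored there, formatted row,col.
L=10->gid=10>>2=2, tid=10&3=2
[2]->row 2·2+0+8=12  col gid=2

12,2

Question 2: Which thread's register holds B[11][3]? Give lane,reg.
c=3->g=3  r=11->rb=1,t=1,b0=1
L=3*4+1=13  i=1*2+1=3

13,3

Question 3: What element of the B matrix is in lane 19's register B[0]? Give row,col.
L=19=>grp=19>>2=4, tig=19&3=3
[0]=>row 3·2+0+0=6  col grp=4

6,4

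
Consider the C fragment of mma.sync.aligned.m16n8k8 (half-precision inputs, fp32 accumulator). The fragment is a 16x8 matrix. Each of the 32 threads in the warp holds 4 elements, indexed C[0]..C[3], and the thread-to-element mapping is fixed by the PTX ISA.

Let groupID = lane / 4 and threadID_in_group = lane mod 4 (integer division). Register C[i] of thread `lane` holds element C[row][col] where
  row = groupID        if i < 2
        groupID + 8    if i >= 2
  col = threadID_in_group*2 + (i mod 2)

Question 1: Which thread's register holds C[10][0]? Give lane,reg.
8,2

r: 10->gid=2,r8=1  c: 0->tid=0,i&1=0
L=2*4+0=8  i=1*2+0=2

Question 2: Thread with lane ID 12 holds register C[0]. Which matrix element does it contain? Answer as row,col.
lane 12: G=3 (12/4), T=0 (12%4)
i=0: r=3+0=3, c=0*2+0=0

3,0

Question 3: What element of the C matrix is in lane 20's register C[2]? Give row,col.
L=20->gid=20>>2=5, tid=20&3=0
[2]->row 5+8=13  col 0·2+0=0

13,0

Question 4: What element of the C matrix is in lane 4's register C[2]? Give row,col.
lane 4->4/4=1, 4 mod 4=0
i=2  r:1+8->9  c:2·0+0->0

9,0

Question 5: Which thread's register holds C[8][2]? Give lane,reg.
r:8=>grp=0,rB=1  c:2=>tig=1,lo=0
L=0*4+1=1  i=1*2+0=2

1,2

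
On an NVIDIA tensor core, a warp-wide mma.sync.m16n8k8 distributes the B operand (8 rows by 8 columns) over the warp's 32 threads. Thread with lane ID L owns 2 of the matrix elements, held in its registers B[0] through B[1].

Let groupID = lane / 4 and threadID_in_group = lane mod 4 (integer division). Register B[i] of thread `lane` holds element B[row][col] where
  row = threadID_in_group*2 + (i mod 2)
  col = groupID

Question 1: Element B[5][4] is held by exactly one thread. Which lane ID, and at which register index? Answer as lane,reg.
18,1

c=4->g=4  r=5->t=2,b0=1
L=4*4+2=18  i=1=1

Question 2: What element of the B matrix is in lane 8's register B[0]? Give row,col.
0,2

lane 8: gr=2 (8/4), th=0 (8%4)
i=0: r=0*2+0=0, c=gr=2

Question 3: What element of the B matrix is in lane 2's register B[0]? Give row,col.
L=2->gid=2>>2=0, tid=2&3=2
[0]->row 2·2+0=4  col gid=0

4,0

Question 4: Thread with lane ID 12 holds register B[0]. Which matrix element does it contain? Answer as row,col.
0,3

lane 12: grp=3 (12/4), tig=0 (12%4)
i=0: r=0*2+0=0, c=grp=3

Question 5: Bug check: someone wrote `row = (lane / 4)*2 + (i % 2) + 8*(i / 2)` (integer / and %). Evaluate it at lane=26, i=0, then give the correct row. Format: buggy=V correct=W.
`(lane / 4)*2 + (i % 2) + 8*(i / 2)`[26,0]->12
lane 26: gid=6 (26/4), tid=2 (26%4)
i=0: r=2*2+0=4, c=gid=6
row: 12 vs 4

buggy=12 correct=4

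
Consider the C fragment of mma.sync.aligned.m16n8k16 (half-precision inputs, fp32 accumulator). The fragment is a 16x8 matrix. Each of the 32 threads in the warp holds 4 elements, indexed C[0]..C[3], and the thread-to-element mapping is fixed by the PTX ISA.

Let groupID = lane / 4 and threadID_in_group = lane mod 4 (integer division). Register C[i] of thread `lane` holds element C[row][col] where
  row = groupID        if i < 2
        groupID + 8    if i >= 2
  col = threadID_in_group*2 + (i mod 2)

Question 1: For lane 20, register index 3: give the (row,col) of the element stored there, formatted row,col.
20: gr=5,th=0
[3] (5+8,0*2+1) = (13,1)

13,1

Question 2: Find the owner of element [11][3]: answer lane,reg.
r=11->g=3,rb=1  c=3->t=1,b0=1
L=3*4+1=13  i=1*2+1=3

13,3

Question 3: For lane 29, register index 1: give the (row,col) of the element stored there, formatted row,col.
lane 29: G=7 (29/4), T=1 (29%4)
i=1: r=7+0=7, c=1*2+1=3

7,3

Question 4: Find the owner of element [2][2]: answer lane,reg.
9,0

r=2->g=2,rb=0  c=2->t=1,b0=0
L=2*4+1=9  i=0*2+0=0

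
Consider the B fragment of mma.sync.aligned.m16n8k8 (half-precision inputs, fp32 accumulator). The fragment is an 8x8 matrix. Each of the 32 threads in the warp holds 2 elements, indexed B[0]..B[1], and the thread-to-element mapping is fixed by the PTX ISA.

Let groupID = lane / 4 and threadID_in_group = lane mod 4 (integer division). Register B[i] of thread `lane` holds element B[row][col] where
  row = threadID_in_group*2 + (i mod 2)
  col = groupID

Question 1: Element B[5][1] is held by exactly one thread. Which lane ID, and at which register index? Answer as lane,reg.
c: 1->gid=1  r: 5->tid=2,i&1=1
L=1*4+2=6  i=1=1

6,1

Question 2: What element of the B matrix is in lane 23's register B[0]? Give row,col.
6,5

23: G=5,T=3
[0] (3*2+0,5) = (6,5)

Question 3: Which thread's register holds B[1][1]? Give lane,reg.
c=1->g=1  r=1->t=0,b0=1
L=1*4+0=4  i=1=1

4,1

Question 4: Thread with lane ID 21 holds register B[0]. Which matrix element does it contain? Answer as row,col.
2,5

21: grp=5,tig=1
[0] (1*2+0,5) = (2,5)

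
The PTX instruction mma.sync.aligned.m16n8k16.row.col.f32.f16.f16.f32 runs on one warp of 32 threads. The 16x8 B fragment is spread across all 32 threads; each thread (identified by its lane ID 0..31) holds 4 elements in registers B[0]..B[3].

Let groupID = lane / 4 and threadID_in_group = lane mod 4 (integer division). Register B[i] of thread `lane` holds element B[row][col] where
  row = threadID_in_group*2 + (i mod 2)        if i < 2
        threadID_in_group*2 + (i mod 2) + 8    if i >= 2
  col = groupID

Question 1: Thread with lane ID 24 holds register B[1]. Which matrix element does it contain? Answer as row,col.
1,6

lane 24: grp=6 (24/4), tig=0 (24%4)
i=1: r=0*2+1+0=1, c=grp=6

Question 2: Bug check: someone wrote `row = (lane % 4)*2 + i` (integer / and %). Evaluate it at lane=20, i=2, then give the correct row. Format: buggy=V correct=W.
`(lane % 4)*2 + i`[20,2]=>2
lane 20=>20/4=5, 20 mod 4=0
i=2  r:2·0+0+8=>8  c:5
row: 2 vs 8

buggy=2 correct=8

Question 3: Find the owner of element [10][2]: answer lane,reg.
c:2=>grp=2  r:10=>rB=1,tig=1,lo=0
L=2*4+1=9  i=1*2+0=2

9,2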